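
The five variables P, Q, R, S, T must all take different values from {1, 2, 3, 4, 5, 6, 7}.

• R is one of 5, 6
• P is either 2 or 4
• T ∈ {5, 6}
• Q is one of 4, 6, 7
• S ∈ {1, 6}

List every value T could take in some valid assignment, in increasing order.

R and T between them cover only {5, 6} — a naked pair. Remove those values from Q, S.
S has just one choice, so S = 1.
No further eliminations apply; T can still be any of 5, 6.

5, 6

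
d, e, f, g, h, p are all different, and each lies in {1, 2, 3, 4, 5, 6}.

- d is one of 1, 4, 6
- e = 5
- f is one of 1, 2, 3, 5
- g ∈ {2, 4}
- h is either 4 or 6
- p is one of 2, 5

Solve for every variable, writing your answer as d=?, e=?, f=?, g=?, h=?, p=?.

d=1, e=5, f=3, g=4, h=6, p=2

e has just one choice, so e = 5. Eliminate 5 elsewhere: f, p.
p's domain is down to {2}, so p = 2. Strike 2 from f, g.
That leaves g = 4. So d, h can't be 4.
h's domain is down to {6}, so h = 6. Strike 6 from d.
d's domain is down to {1}, so d = 1. So f can't be 1.
That leaves f = 3.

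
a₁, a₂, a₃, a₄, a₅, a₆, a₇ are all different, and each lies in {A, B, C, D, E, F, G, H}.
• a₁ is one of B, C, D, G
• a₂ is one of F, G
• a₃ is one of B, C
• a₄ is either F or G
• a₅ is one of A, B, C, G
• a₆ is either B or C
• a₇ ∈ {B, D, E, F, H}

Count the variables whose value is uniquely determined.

a₂ and a₄ share exactly the 2 values {F, G}; by pigeonhole those values go to them, so strike F, G from a₁, a₅, a₇.
a₃ and a₆ between them cover only {B, C} — a naked pair. Remove those values from a₁, a₅, a₇.
a₁ has just one choice, so a₁ = D. Remove D from a₇.
a₅'s domain is down to {A}, so a₅ = A.
Determined: a₁=D, a₅=A. The other variables each still have more than one consistent value. That makes 2.

2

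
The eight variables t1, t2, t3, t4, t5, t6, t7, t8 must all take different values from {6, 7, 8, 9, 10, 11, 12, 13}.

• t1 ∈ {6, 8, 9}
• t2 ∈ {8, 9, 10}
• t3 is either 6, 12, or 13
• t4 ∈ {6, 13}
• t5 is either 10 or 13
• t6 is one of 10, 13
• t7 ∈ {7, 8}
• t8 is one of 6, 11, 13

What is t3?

12

The 8 variables draw from only 8 values {6, 7, 8, 9, 10, 11, 12, 13}, so each is used; only t7 can be 7, hence t7 = 7.
Among the 7 still-open variables, 11 fits only t8 (and all 7 values in {6, 8, 9, 10, 11, 12, 13} must be used), so t8 = 11.
The 6 still-open variables draw from only 6 values {6, 8, 9, 10, 12, 13}, so each is used; only t3 can be 12, hence t3 = 12.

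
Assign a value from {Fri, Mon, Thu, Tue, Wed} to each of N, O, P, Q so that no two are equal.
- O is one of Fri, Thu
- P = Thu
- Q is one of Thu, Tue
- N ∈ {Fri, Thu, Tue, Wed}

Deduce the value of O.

P must be Thu (only option left). So N, O, Q can't be Thu.
So O = Fri.

Fri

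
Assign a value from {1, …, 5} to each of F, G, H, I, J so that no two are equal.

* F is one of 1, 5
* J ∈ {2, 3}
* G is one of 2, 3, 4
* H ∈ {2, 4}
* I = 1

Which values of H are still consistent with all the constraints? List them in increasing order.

I's domain is down to {1}, so I = 1. So F can't be 1.
F must be 5 (only option left).
No further eliminations apply; H can still be any of 2, 4.

2, 4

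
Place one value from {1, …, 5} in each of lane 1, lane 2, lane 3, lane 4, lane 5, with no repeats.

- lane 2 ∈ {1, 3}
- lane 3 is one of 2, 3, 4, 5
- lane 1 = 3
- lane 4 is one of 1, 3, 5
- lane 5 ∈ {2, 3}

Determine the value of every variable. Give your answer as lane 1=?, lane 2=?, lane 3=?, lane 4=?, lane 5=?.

lane 1=3, lane 2=1, lane 3=4, lane 4=5, lane 5=2

lane 1 has just one choice, so lane 1 = 3. Eliminate 3 elsewhere: lane 2, lane 3, lane 4, lane 5.
lane 2's domain is down to {1}, so lane 2 = 1. Strike 1 from lane 4.
lane 4 must be 5 (only option left). Strike 5 from lane 3.
lane 5's domain is down to {2}, so lane 5 = 2. Remove 2 from lane 3.
lane 3 has just one choice, so lane 3 = 4.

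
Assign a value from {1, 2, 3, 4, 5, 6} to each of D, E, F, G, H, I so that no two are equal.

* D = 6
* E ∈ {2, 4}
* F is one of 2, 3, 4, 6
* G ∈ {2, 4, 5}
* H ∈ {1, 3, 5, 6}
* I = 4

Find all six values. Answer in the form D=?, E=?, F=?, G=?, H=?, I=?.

D's domain is down to {6}, so D = 6. So F, H can't be 6.
That leaves I = 4. Remove 4 from E, F, G.
E's domain is down to {2}, so E = 2. Strike 2 from F, G.
F's domain is down to {3}, so F = 3. Strike 3 from H.
G's domain is down to {5}, so G = 5. So H can't be 5.
H's domain is down to {1}, so H = 1.

D=6, E=2, F=3, G=5, H=1, I=4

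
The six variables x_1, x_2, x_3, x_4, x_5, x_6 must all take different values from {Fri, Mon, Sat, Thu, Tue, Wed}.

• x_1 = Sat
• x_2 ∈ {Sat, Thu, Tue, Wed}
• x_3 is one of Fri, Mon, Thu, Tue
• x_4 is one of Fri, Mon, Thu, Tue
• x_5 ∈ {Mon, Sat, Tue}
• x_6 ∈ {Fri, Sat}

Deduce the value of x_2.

x_1's domain is down to {Sat}, so x_1 = Sat. So x_2, x_5, x_6 can't be Sat.
x_6's domain is down to {Fri}, so x_6 = Fri. Strike Fri from x_3, x_4.
Among the 4 still-open variables, Wed fits only x_2 (and all 4 values in {Mon, Thu, Tue, Wed} must be used), so x_2 = Wed.

Wed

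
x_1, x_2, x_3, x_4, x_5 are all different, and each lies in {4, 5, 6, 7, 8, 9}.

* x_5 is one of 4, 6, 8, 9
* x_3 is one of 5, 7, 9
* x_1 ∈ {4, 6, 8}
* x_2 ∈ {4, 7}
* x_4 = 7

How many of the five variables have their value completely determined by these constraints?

2

x_4 must be 7 (only option left). So x_2, x_3 can't be 7.
That leaves x_2 = 4. So x_1, x_5 can't be 4.
Determined: x_2=4, x_4=7. The other variables each still have more than one consistent value. That makes 2.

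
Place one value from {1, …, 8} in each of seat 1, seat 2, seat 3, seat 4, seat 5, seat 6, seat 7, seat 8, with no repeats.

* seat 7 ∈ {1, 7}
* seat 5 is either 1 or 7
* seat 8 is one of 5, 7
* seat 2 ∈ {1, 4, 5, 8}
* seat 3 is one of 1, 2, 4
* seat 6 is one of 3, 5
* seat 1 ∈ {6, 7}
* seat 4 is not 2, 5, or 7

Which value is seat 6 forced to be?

Among the 8 variables, 2 fits only seat 3 (and all 8 values in {1, 2, 3, 4, 5, 6, 7, 8} must be used), so seat 3 = 2.
seat 5 and seat 7 between them cover only {1, 7} — a naked pair. Remove those values from seat 1, seat 2, seat 4, seat 8.
seat 1's domain is down to {6}, so seat 1 = 6. Strike 6 from seat 4.
seat 8 must be 5 (only option left). So seat 2, seat 6 can't be 5.
So seat 6 = 3.

3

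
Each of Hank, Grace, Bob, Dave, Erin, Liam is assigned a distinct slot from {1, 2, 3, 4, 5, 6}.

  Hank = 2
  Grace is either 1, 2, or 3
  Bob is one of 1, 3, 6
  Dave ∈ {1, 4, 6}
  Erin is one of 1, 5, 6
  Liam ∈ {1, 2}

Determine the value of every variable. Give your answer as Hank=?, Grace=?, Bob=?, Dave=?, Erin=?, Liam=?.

Hank has just one choice, so Hank = 2. So Grace, Liam can't be 2.
Liam's domain is down to {1}, so Liam = 1. Strike 1 from Grace, Bob, Dave, Erin.
Grace must be 3 (only option left). Remove 3 from Bob.
Bob has just one choice, so Bob = 6. Strike 6 from Dave, Erin.
That leaves Dave = 4.
That leaves Erin = 5.

Hank=2, Grace=3, Bob=6, Dave=4, Erin=5, Liam=1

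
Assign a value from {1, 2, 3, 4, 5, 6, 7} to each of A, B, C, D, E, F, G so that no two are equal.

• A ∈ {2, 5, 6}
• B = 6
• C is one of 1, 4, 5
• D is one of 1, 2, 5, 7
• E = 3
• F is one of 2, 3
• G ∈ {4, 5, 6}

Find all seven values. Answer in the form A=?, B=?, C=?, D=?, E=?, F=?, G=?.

B has just one choice, so B = 6. Eliminate 6 elsewhere: A, G.
E must be 3 (only option left). Eliminate 3 elsewhere: F.
That leaves F = 2. Strike 2 from A, D.
A must be 5 (only option left). So C, D, G can't be 5.
G's domain is down to {4}, so G = 4. So C can't be 4.
C's domain is down to {1}, so C = 1. Remove 1 from D.
D has just one choice, so D = 7.

A=5, B=6, C=1, D=7, E=3, F=2, G=4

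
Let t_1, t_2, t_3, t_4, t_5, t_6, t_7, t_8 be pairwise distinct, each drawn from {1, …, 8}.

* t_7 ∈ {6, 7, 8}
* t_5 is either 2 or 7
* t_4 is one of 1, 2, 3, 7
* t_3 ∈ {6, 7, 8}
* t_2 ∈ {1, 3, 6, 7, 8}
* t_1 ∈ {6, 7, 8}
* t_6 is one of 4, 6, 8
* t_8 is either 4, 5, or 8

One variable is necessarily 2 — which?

t_5

The 8 variables together cover exactly {1, 2, 3, 4, 5, 6, 7, 8} — 8 values for 8 variables — and 5 appears only in t_8's list, so t_8 = 5.
Among the 7 still-open variables, 4 fits only t_6 (and all 7 values in {1, 2, 3, 4, 6, 7, 8} must be used), so t_6 = 4.
t_1, t_3, t_7 share exactly the 3 values {6, 7, 8}; by pigeonhole those values go to them, so strike 6, 7, 8 from t_2, t_4, t_5.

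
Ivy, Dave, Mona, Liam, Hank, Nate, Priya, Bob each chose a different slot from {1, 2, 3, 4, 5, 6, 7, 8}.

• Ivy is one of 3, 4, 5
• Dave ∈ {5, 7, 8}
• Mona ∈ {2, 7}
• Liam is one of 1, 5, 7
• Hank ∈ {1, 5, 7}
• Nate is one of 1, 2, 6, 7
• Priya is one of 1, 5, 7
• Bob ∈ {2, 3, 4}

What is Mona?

2

The 8 variables draw from only 8 values {1, 2, 3, 4, 5, 6, 7, 8}, so each is used; only Nate can be 6, hence Nate = 6.
The 7 still-open variables draw from only 7 values {1, 2, 3, 4, 5, 7, 8}, so each is used; only Dave can be 8, hence Dave = 8.
The 3 variables Liam, Hank, Priya are confined to {1, 5, 7}, which locks those values in; drop them from Ivy, Mona.
So Mona = 2.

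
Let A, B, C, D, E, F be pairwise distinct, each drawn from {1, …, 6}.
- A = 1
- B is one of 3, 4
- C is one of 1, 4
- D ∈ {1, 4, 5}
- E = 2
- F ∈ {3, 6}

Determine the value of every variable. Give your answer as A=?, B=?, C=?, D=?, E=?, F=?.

A=1, B=3, C=4, D=5, E=2, F=6

A has just one choice, so A = 1. So C, D can't be 1.
That leaves C = 4. Remove 4 from B, D.
D has just one choice, so D = 5.
E has just one choice, so E = 2.
That leaves B = 3. Eliminate 3 elsewhere: F.
F's domain is down to {6}, so F = 6.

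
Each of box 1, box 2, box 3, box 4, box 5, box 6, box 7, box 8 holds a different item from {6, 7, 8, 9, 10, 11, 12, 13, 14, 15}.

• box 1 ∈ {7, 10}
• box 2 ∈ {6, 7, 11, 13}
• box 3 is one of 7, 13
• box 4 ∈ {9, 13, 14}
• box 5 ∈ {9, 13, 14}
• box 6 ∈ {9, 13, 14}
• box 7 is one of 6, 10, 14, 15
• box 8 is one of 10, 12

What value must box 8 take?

12

The 3 variables box 4, box 5, box 6 are confined to {9, 13, 14}, which locks those values in; drop them from box 2, box 3, box 7.
box 3 has just one choice, so box 3 = 7. Strike 7 from box 1, box 2.
box 1 has just one choice, so box 1 = 10. So box 7, box 8 can't be 10.
So box 8 = 12.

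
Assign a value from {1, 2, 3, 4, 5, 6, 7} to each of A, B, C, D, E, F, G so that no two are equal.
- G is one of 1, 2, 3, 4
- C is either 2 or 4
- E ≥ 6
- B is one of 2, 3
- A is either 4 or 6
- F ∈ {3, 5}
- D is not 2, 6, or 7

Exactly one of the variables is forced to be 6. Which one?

A

The 7 variables together cover exactly {1, 2, 3, 4, 5, 6, 7} — 7 values for 7 variables — and 7 appears only in E's list, so E = 7.
Among the 6 still-open variables, 6 fits only A (and all 6 values in {1, 2, 3, 4, 5, 6} must be used), so A = 6.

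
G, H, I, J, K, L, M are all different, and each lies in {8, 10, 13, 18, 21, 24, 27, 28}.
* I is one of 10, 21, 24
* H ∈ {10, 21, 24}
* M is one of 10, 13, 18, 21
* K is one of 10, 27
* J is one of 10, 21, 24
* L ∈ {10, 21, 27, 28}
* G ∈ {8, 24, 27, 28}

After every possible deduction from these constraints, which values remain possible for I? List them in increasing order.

The 3 variables H, I, J are confined to {10, 21, 24}, which locks those values in; drop them from G, K, L, M.
K's domain is down to {27}, so K = 27. So G, L can't be 27.
L's domain is down to {28}, so L = 28. Strike 28 from G.
G's domain is down to {8}, so G = 8.
No further eliminations apply; I can still be any of 10, 21, 24.

10, 21, 24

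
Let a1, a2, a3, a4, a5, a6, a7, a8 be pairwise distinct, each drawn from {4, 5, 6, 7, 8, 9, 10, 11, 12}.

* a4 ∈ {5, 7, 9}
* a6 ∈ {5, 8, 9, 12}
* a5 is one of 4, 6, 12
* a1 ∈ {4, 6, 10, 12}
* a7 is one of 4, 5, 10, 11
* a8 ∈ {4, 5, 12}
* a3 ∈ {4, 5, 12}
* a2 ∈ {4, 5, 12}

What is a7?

a2, a3, a8 share exactly the 3 values {4, 5, 12}; by pigeonhole those values go to them, so strike 4, 5, 12 from a1, a4, a5, a6, a7.
a5's domain is down to {6}, so a5 = 6. Eliminate 6 elsewhere: a1.
a1 has just one choice, so a1 = 10. Remove 10 from a7.
So a7 = 11.

11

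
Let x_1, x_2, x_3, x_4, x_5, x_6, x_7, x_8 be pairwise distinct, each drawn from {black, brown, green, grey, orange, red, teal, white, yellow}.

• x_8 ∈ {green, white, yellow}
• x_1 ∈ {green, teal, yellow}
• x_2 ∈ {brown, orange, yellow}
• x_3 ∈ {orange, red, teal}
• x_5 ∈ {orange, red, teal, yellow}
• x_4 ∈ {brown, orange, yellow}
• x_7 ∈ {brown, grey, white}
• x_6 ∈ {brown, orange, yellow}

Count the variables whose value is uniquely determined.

Among the 8 variables, grey fits only x_7 (and all 8 values in {brown, green, grey, orange, red, teal, white, yellow} must be used), so x_7 = grey.
The 7 still-open variables together cover exactly {brown, green, orange, red, teal, white, yellow} — 7 values for 7 variables — and white appears only in x_8's list, so x_8 = white.
Among the 6 still-open variables, green fits only x_1 (and all 6 values in {brown, green, orange, red, teal, yellow} must be used), so x_1 = green.
x_2, x_4, x_6 share exactly the 3 values {brown, orange, yellow}; by pigeonhole those values go to them, so strike brown, orange, yellow from x_3, x_5.
Determined: x_1=green, x_7=grey, x_8=white. The other variables each still have more than one consistent value. That makes 3.

3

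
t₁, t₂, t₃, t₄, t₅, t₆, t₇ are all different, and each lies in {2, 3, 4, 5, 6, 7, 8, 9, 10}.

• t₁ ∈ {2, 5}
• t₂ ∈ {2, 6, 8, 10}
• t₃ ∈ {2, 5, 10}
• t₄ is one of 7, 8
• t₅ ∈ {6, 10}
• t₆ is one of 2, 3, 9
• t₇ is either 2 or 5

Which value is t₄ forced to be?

7

t₁ and t₇ between them cover only {2, 5} — a naked pair. Remove those values from t₂, t₃, t₆.
t₃ has just one choice, so t₃ = 10. Eliminate 10 elsewhere: t₂, t₅.
t₅ has just one choice, so t₅ = 6. So t₂ can't be 6.
t₂'s domain is down to {8}, so t₂ = 8. Remove 8 from t₄.
So t₄ = 7.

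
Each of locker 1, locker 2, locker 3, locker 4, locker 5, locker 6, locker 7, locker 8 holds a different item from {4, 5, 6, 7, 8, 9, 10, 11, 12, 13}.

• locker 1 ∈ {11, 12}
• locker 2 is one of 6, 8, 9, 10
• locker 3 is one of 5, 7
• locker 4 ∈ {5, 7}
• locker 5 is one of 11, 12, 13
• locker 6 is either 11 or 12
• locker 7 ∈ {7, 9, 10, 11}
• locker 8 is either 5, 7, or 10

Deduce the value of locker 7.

9

The 2 variables locker 1 and locker 6 are confined to {11, 12}, which locks those values in; drop them from locker 5, locker 7.
locker 5's domain is down to {13}, so locker 5 = 13.
The 2 variables locker 3 and locker 4 are confined to {5, 7}, which locks those values in; drop them from locker 7, locker 8.
locker 8 has just one choice, so locker 8 = 10. Remove 10 from locker 2, locker 7.
So locker 7 = 9.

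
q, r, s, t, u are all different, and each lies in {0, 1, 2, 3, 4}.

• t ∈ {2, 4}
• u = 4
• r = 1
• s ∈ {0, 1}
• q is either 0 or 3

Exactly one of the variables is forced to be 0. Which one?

r has just one choice, so r = 1. So s can't be 1.
So 0 goes to s.

s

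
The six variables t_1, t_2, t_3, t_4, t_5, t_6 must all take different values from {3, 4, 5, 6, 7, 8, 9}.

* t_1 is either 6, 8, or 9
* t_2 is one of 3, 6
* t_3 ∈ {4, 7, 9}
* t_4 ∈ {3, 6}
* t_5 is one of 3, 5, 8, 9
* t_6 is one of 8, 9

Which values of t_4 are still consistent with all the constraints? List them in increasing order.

t_2 and t_4 between them cover only {3, 6} — a naked pair. Remove those values from t_1, t_5.
t_1 and t_6 share exactly the 2 values {8, 9}; by pigeonhole those values go to them, so strike 8, 9 from t_3, t_5.
That leaves t_5 = 5.
No further eliminations apply; t_4 can still be any of 3, 6.

3, 6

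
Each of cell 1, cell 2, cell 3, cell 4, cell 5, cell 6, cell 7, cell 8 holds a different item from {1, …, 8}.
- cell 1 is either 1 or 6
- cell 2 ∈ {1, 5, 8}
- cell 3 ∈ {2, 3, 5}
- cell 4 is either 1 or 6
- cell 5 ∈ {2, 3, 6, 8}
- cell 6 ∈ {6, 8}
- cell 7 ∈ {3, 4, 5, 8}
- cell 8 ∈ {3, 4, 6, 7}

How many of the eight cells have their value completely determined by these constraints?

4

The 8 variables draw from only 8 values {1, 2, 3, 4, 5, 6, 7, 8}, so each is used; only cell 8 can be 7, hence cell 8 = 7.
The 7 still-open variables together cover exactly {1, 2, 3, 4, 5, 6, 8} — 7 values for 7 variables — and 4 appears only in cell 7's list, so cell 7 = 4.
The 2 variables cell 1 and cell 4 are confined to {1, 6}, which locks those values in; drop them from cell 2, cell 5, cell 6.
cell 6's domain is down to {8}, so cell 6 = 8. Eliminate 8 elsewhere: cell 2, cell 5.
That leaves cell 2 = 5. Remove 5 from cell 3.
Determined: cell 2=5, cell 6=8, cell 7=4, cell 8=7. The other cells each still have more than one consistent value. That makes 4.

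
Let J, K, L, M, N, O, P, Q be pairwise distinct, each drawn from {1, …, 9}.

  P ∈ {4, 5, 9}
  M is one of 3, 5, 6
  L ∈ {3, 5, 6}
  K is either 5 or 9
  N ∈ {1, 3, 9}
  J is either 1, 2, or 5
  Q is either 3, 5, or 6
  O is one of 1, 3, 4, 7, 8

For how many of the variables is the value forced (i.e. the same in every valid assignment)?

L, M, Q between them cover only {3, 5, 6} — a naked triple. Remove those values from J, K, N, O, P.
K must be 9 (only option left). So N, P can't be 9.
N has just one choice, so N = 1. Eliminate 1 elsewhere: J, O.
That leaves P = 4. So O can't be 4.
J must be 2 (only option left).
Determined: J=2, K=9, N=1, P=4. The other variables each still have more than one consistent value. That makes 4.

4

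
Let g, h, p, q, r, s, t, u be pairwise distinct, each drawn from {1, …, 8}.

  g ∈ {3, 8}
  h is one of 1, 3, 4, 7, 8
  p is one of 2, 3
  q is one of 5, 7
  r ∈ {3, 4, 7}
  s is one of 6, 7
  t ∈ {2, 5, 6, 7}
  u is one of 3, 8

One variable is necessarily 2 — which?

p

The 8 variables together cover exactly {1, 2, 3, 4, 5, 6, 7, 8} — 8 values for 8 variables — and 1 appears only in h's list, so h = 1.
The 7 still-open variables draw from only 7 values {2, 3, 4, 5, 6, 7, 8}, so each is used; only r can be 4, hence r = 4.
The 2 variables g and u are confined to {3, 8}, which locks those values in; drop them from p.
So 2 goes to p.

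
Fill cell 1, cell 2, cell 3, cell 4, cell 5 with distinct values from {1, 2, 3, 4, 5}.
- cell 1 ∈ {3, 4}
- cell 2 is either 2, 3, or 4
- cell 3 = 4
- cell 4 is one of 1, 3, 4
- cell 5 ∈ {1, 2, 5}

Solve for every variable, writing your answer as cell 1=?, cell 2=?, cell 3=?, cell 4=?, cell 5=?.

cell 3 must be 4 (only option left). Remove 4 from cell 1, cell 2, cell 4.
cell 1's domain is down to {3}, so cell 1 = 3. Eliminate 3 elsewhere: cell 2, cell 4.
cell 2's domain is down to {2}, so cell 2 = 2. So cell 5 can't be 2.
cell 4 has just one choice, so cell 4 = 1. So cell 5 can't be 1.
cell 5 must be 5 (only option left).

cell 1=3, cell 2=2, cell 3=4, cell 4=1, cell 5=5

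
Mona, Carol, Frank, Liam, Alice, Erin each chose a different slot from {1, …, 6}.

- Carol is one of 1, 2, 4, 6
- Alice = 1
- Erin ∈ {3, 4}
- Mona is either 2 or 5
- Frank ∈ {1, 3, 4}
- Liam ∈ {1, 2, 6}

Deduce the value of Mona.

Alice must be 1 (only option left). Strike 1 from Carol, Frank, Liam.
The 5 still-open variables draw from only 5 values {2, 3, 4, 5, 6}, so each is used; only Mona can be 5, hence Mona = 5.

5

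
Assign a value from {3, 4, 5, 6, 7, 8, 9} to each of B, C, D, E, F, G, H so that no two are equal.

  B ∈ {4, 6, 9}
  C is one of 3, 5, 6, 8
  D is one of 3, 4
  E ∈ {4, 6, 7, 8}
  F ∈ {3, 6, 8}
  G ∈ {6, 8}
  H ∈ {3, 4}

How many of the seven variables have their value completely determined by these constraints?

The 7 variables draw from only 7 values {3, 4, 5, 6, 7, 8, 9}, so each is used; only C can be 5, hence C = 5.
Among the 6 still-open variables, 7 fits only E (and all 6 values in {3, 4, 6, 7, 8, 9} must be used), so E = 7.
The 5 still-open variables together cover exactly {3, 4, 6, 8, 9} — 5 values for 5 variables — and 9 appears only in B's list, so B = 9.
D and H between them cover only {3, 4} — a naked pair. Remove those values from F.
Determined: B=9, C=5, E=7. The other variables each still have more than one consistent value. That makes 3.

3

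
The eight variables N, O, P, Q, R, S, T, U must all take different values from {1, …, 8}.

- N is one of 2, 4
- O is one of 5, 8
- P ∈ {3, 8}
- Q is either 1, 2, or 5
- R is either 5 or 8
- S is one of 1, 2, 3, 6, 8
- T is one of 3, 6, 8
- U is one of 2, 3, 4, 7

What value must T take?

6

The 8 variables together cover exactly {1, 2, 3, 4, 5, 6, 7, 8} — 8 values for 8 variables — and 7 appears only in U's list, so U = 7.
The 7 still-open variables together cover exactly {1, 2, 3, 4, 5, 6, 8} — 7 values for 7 variables — and 4 appears only in N's list, so N = 4.
The 2 variables O and R are confined to {5, 8}, which locks those values in; drop them from P, Q, S, T.
P's domain is down to {3}, so P = 3. Remove 3 from S, T.
So T = 6.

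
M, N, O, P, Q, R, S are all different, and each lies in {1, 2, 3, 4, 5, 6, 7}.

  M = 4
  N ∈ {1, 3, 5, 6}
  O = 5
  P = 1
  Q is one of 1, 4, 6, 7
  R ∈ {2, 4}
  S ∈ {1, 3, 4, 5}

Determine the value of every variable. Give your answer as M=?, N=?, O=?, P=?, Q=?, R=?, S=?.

M=4, N=6, O=5, P=1, Q=7, R=2, S=3

M has just one choice, so M = 4. Eliminate 4 elsewhere: Q, R, S.
That leaves O = 5. Eliminate 5 elsewhere: N, S.
P has just one choice, so P = 1. Remove 1 from N, Q, S.
R must be 2 (only option left).
S has just one choice, so S = 3. Strike 3 from N.
That leaves N = 6. So Q can't be 6.
Q has just one choice, so Q = 7.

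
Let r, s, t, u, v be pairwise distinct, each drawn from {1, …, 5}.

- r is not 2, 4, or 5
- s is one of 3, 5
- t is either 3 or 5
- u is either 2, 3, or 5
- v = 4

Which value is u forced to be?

2

v has just one choice, so v = 4.
Among the 4 still-open variables, 1 fits only r (and all 4 values in {1, 2, 3, 5} must be used), so r = 1.
The 3 still-open variables draw from only 3 values {2, 3, 5}, so each is used; only u can be 2, hence u = 2.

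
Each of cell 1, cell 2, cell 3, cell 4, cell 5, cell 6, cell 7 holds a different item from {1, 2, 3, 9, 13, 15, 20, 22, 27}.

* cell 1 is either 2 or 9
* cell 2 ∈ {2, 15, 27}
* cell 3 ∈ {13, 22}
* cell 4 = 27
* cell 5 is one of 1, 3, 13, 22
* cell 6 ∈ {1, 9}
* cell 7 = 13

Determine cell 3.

cell 4 must be 27 (only option left). So cell 2 can't be 27.
That leaves cell 7 = 13. So cell 3, cell 5 can't be 13.
So cell 3 = 22.

22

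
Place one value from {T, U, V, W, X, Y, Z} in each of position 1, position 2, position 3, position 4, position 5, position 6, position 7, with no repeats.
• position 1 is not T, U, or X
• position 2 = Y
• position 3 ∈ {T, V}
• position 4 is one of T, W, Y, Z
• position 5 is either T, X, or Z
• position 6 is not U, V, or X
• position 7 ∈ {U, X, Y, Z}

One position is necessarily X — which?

position 5

position 2's domain is down to {Y}, so position 2 = Y. Strike Y from position 1, position 4, position 6, position 7.
The 6 still-open variables draw from only 6 values {T, U, V, W, X, Z}, so each is used; only position 7 can be U, hence position 7 = U.
The 5 still-open variables draw from only 5 values {T, V, W, X, Z}, so each is used; only position 5 can be X, hence position 5 = X.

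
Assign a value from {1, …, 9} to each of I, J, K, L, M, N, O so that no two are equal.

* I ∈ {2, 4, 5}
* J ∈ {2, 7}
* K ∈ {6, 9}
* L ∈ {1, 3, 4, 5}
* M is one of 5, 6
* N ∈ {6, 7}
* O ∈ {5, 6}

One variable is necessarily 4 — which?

I

M and O between them cover only {5, 6} — a naked pair. Remove those values from I, K, L, N.
K must be 9 (only option left).
N has just one choice, so N = 7. Remove 7 from J.
That leaves J = 2. Eliminate 2 elsewhere: I.
So 4 goes to I.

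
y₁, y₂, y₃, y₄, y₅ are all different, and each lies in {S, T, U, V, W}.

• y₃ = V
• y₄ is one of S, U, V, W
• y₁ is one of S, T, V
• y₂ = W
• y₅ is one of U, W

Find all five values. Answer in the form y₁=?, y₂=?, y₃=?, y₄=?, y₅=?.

y₂ has just one choice, so y₂ = W. Strike W from y₄, y₅.
y₃'s domain is down to {V}, so y₃ = V. Eliminate V elsewhere: y₁, y₄.
That leaves y₅ = U. Remove U from y₄.
y₄ must be S (only option left). So y₁ can't be S.
That leaves y₁ = T.

y₁=T, y₂=W, y₃=V, y₄=S, y₅=U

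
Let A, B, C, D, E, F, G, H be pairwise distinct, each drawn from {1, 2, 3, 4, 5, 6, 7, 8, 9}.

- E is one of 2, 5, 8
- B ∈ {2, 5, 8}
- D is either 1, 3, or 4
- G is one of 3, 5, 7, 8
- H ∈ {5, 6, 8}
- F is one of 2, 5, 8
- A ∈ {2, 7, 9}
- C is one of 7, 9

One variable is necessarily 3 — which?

The 3 variables B, E, F are confined to {2, 5, 8}, which locks those values in; drop them from A, G, H.
H must be 6 (only option left).
A and C between them cover only {7, 9} — a naked pair. Remove those values from G.
So 3 goes to G.

G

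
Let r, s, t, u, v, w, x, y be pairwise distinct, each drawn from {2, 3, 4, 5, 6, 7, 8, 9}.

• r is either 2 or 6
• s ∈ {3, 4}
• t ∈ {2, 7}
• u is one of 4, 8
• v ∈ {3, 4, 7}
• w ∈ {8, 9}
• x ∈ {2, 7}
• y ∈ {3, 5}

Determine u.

8

The 8 variables draw from only 8 values {2, 3, 4, 5, 6, 7, 8, 9}, so each is used; only y can be 5, hence y = 5.
Among the 7 still-open variables, 6 fits only r (and all 7 values in {2, 3, 4, 6, 7, 8, 9} must be used), so r = 6.
Among the 6 still-open variables, 9 fits only w (and all 6 values in {2, 3, 4, 7, 8, 9} must be used), so w = 9.
The 5 still-open variables together cover exactly {2, 3, 4, 7, 8} — 5 values for 5 variables — and 8 appears only in u's list, so u = 8.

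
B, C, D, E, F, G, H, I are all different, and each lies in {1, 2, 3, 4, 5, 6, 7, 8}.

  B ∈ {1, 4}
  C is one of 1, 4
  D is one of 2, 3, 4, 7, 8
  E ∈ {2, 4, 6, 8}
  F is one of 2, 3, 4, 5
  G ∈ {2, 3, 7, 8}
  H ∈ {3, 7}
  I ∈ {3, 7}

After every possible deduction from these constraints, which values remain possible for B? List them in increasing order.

The 8 variables together cover exactly {1, 2, 3, 4, 5, 6, 7, 8} — 8 values for 8 variables — and 5 appears only in F's list, so F = 5.
The 7 still-open variables together cover exactly {1, 2, 3, 4, 6, 7, 8} — 7 values for 7 variables — and 6 appears only in E's list, so E = 6.
B and C share exactly the 2 values {1, 4}; by pigeonhole those values go to them, so strike 1, 4 from D.
H and I between them cover only {3, 7} — a naked pair. Remove those values from D, G.
No further eliminations apply; B can still be any of 1, 4.

1, 4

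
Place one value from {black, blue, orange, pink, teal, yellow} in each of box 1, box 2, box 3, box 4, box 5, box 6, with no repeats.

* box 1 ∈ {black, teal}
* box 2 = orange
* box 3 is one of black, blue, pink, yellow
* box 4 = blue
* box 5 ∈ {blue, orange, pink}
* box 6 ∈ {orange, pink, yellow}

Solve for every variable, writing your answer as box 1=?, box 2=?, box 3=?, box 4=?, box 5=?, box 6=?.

box 2 must be orange (only option left). So box 5, box 6 can't be orange.
box 4 must be blue (only option left). Strike blue from box 3, box 5.
box 5 has just one choice, so box 5 = pink. Strike pink from box 3, box 6.
box 6 has just one choice, so box 6 = yellow. So box 3 can't be yellow.
box 3 must be black (only option left). So box 1 can't be black.
box 1's domain is down to {teal}, so box 1 = teal.

box 1=teal, box 2=orange, box 3=black, box 4=blue, box 5=pink, box 6=yellow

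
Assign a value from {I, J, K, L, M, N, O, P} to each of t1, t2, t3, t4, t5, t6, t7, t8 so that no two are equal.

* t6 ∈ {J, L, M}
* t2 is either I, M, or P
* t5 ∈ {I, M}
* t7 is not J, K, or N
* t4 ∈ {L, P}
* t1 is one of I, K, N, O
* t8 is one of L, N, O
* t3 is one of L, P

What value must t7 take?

The 8 variables draw from only 8 values {I, J, K, L, M, N, O, P}, so each is used; only t6 can be J, hence t6 = J.
The 7 still-open variables draw from only 7 values {I, K, L, M, N, O, P}, so each is used; only t1 can be K, hence t1 = K.
The 6 still-open variables draw from only 6 values {I, L, M, N, O, P}, so each is used; only t8 can be N, hence t8 = N.
The 5 still-open variables together cover exactly {I, L, M, O, P} — 5 values for 5 variables — and O appears only in t7's list, so t7 = O.

O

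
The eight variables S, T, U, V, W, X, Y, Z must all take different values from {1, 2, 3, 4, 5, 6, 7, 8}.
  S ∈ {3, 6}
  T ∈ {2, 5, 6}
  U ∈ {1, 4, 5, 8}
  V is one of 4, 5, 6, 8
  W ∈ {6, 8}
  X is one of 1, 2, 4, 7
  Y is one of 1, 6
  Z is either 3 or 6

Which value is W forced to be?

8

Among the 8 variables, 7 fits only X (and all 8 values in {1, 2, 3, 4, 5, 6, 7, 8} must be used), so X = 7.
The 7 still-open variables draw from only 7 values {1, 2, 3, 4, 5, 6, 8}, so each is used; only T can be 2, hence T = 2.
S and Z share exactly the 2 values {3, 6}; by pigeonhole those values go to them, so strike 3, 6 from V, W, Y.
So W = 8.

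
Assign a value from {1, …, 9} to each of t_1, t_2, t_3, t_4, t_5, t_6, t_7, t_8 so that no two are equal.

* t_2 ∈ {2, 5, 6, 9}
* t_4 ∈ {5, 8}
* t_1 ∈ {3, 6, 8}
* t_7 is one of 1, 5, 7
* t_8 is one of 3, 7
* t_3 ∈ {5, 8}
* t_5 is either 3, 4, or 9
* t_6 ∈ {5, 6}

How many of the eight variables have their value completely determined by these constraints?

The 2 variables t_3 and t_4 are confined to {5, 8}, which locks those values in; drop them from t_1, t_2, t_6, t_7.
t_6's domain is down to {6}, so t_6 = 6. Eliminate 6 elsewhere: t_1, t_2.
That leaves t_1 = 3. So t_5, t_8 can't be 3.
t_8 must be 7 (only option left). So t_7 can't be 7.
t_7's domain is down to {1}, so t_7 = 1.
Determined: t_1=3, t_6=6, t_7=1, t_8=7. The other variables each still have more than one consistent value. That makes 4.

4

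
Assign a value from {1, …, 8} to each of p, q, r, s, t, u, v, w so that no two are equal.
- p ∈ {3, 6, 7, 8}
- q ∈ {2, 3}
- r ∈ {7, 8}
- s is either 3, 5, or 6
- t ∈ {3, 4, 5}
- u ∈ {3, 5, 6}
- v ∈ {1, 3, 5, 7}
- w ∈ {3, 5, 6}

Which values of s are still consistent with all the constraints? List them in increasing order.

3, 5, 6

Among the 8 variables, 1 fits only v (and all 8 values in {1, 2, 3, 4, 5, 6, 7, 8} must be used), so v = 1.
Among the 7 still-open variables, 2 fits only q (and all 7 values in {2, 3, 4, 5, 6, 7, 8} must be used), so q = 2.
The 6 still-open variables draw from only 6 values {3, 4, 5, 6, 7, 8}, so each is used; only t can be 4, hence t = 4.
s, u, w share exactly the 3 values {3, 5, 6}; by pigeonhole those values go to them, so strike 3, 5, 6 from p.
No further eliminations apply; s can still be any of 3, 5, 6.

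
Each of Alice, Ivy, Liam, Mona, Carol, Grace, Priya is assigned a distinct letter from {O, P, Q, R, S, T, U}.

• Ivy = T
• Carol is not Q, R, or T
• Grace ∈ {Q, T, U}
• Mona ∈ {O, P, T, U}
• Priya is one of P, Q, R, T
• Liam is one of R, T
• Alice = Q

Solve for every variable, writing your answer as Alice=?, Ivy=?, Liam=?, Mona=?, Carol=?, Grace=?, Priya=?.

Alice=Q, Ivy=T, Liam=R, Mona=O, Carol=S, Grace=U, Priya=P

Alice must be Q (only option left). Remove Q from Grace, Priya.
Ivy's domain is down to {T}, so Ivy = T. So Liam, Mona, Grace, Priya can't be T.
Liam has just one choice, so Liam = R. Strike R from Priya.
Grace's domain is down to {U}, so Grace = U. So Mona, Carol can't be U.
That leaves Priya = P. Remove P from Mona, Carol.
Mona has just one choice, so Mona = O. Strike O from Carol.
Carol's domain is down to {S}, so Carol = S.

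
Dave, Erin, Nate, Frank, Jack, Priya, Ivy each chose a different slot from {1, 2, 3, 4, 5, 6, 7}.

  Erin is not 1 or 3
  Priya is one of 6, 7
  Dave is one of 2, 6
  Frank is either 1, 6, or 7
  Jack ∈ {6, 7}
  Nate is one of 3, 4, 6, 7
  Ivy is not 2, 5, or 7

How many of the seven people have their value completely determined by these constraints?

3

Among the 7 variables, 5 fits only Erin (and all 7 values in {1, 2, 3, 4, 5, 6, 7} must be used), so Erin = 5.
The 6 still-open variables together cover exactly {1, 2, 3, 4, 6, 7} — 6 values for 6 variables — and 2 appears only in Dave's list, so Dave = 2.
Jack and Priya share exactly the 2 values {6, 7}; by pigeonhole those values go to them, so strike 6, 7 from Nate, Frank, Ivy.
Frank's domain is down to {1}, so Frank = 1. Strike 1 from Ivy.
Determined: Dave=2, Erin=5, Frank=1. The other people each still have more than one consistent value. That makes 3.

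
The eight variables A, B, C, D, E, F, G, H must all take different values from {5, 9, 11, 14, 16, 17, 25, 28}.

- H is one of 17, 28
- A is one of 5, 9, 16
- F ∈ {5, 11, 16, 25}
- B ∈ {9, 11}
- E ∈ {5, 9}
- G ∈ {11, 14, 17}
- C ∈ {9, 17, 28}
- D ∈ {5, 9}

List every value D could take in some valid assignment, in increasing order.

5, 9

The 8 variables draw from only 8 values {5, 9, 11, 14, 16, 17, 25, 28}, so each is used; only G can be 14, hence G = 14.
Among the 7 still-open variables, 25 fits only F (and all 7 values in {5, 9, 11, 16, 17, 25, 28} must be used), so F = 25.
The 6 still-open variables draw from only 6 values {5, 9, 11, 16, 17, 28}, so each is used; only B can be 11, hence B = 11.
The 5 still-open variables draw from only 5 values {5, 9, 16, 17, 28}, so each is used; only A can be 16, hence A = 16.
The 2 variables D and E are confined to {5, 9}, which locks those values in; drop them from C.
No further eliminations apply; D can still be any of 5, 9.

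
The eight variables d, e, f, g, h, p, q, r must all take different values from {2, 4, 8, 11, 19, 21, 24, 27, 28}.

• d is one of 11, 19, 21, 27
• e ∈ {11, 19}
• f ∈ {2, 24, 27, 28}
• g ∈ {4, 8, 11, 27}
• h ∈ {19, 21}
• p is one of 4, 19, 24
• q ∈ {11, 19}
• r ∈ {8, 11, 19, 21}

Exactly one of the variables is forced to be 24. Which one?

p

The 2 variables e and q are confined to {11, 19}, which locks those values in; drop them from d, g, h, p, r.
h's domain is down to {21}, so h = 21. Remove 21 from d, r.
r has just one choice, so r = 8. Remove 8 from g.
d has just one choice, so d = 27. So f, g can't be 27.
g has just one choice, so g = 4. Remove 4 from p.
So 24 goes to p.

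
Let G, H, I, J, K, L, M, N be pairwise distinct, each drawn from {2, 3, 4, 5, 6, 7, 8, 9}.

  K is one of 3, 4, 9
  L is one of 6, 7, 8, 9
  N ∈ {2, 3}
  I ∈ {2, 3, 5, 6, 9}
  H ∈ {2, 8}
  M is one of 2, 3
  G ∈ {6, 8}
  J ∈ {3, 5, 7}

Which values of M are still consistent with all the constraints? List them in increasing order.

2, 3

Among the 8 variables, 4 fits only K (and all 8 values in {2, 3, 4, 5, 6, 7, 8, 9} must be used), so K = 4.
M and N share exactly the 2 values {2, 3}; by pigeonhole those values go to them, so strike 2, 3 from H, I, J.
H has just one choice, so H = 8. Eliminate 8 elsewhere: G, L.
G's domain is down to {6}, so G = 6. Eliminate 6 elsewhere: I, L.
No further eliminations apply; M can still be any of 2, 3.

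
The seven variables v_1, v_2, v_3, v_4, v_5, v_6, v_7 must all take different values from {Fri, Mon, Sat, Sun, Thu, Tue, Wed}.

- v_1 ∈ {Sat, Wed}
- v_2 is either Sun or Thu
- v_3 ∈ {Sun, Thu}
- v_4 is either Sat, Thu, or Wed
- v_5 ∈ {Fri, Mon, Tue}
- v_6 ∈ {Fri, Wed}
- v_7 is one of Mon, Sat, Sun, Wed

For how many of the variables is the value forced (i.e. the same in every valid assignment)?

3

Among the 7 variables, Tue fits only v_5 (and all 7 values in {Fri, Mon, Sat, Sun, Thu, Tue, Wed} must be used), so v_5 = Tue.
The 6 still-open variables together cover exactly {Fri, Mon, Sat, Sun, Thu, Wed} — 6 values for 6 variables — and Fri appears only in v_6's list, so v_6 = Fri.
Among the 5 still-open variables, Mon fits only v_7 (and all 5 values in {Mon, Sat, Sun, Thu, Wed} must be used), so v_7 = Mon.
v_2 and v_3 share exactly the 2 values {Sun, Thu}; by pigeonhole those values go to them, so strike Sun, Thu from v_4.
Determined: v_5=Tue, v_6=Fri, v_7=Mon. The other variables each still have more than one consistent value. That makes 3.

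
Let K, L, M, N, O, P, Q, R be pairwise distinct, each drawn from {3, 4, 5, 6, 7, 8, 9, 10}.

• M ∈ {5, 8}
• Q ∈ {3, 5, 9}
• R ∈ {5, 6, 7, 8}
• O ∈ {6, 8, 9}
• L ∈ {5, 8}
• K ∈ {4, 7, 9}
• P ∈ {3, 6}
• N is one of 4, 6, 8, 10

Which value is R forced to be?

7

Among the 8 variables, 10 fits only N (and all 8 values in {3, 4, 5, 6, 7, 8, 9, 10} must be used), so N = 10.
The 7 still-open variables together cover exactly {3, 4, 5, 6, 7, 8, 9} — 7 values for 7 variables — and 4 appears only in K's list, so K = 4.
The 6 still-open variables together cover exactly {3, 5, 6, 7, 8, 9} — 6 values for 6 variables — and 7 appears only in R's list, so R = 7.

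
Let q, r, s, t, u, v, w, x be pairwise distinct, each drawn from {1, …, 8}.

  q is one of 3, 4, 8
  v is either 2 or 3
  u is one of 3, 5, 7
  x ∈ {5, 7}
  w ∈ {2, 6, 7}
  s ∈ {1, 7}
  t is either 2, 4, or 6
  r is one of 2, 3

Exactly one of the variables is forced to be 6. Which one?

The 8 variables together cover exactly {1, 2, 3, 4, 5, 6, 7, 8} — 8 values for 8 variables — and 1 appears only in s's list, so s = 1.
The 7 still-open variables draw from only 7 values {2, 3, 4, 5, 6, 7, 8}, so each is used; only q can be 8, hence q = 8.
The 6 still-open variables together cover exactly {2, 3, 4, 5, 6, 7} — 6 values for 6 variables — and 4 appears only in t's list, so t = 4.
The 5 still-open variables draw from only 5 values {2, 3, 5, 6, 7}, so each is used; only w can be 6, hence w = 6.

w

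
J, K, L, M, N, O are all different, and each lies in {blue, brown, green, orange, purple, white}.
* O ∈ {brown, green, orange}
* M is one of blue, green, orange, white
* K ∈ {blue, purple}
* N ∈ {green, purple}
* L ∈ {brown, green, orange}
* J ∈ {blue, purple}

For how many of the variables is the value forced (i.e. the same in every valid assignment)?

Among the 6 variables, white fits only M (and all 6 values in {blue, brown, green, orange, purple, white} must be used), so M = white.
The 2 variables J and K are confined to {blue, purple}, which locks those values in; drop them from N.
N must be green (only option left). Eliminate green elsewhere: L, O.
Determined: M=white, N=green. The other variables each still have more than one consistent value. That makes 2.

2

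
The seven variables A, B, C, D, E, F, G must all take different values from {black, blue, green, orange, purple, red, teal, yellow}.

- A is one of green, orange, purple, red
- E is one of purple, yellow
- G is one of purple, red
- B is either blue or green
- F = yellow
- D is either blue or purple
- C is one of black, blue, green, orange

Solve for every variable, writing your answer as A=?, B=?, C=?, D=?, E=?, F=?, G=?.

F must be yellow (only option left). Strike yellow from E.
E must be purple (only option left). Remove purple from A, D, G.
G must be red (only option left). Remove red from A.
D must be blue (only option left). Strike blue from B, C.
B's domain is down to {green}, so B = green. So A, C can't be green.
A must be orange (only option left). Eliminate orange elsewhere: C.
C must be black (only option left).

A=orange, B=green, C=black, D=blue, E=purple, F=yellow, G=red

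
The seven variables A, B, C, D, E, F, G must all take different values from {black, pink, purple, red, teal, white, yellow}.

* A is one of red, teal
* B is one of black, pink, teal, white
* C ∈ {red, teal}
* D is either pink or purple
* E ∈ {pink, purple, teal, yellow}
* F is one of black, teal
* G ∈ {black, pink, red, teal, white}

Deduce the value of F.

black

Among the 7 variables, yellow fits only E (and all 7 values in {black, pink, purple, red, teal, white, yellow} must be used), so E = yellow.
The 6 still-open variables together cover exactly {black, pink, purple, red, teal, white} — 6 values for 6 variables — and purple appears only in D's list, so D = purple.
A and C between them cover only {red, teal} — a naked pair. Remove those values from B, F, G.
So F = black.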